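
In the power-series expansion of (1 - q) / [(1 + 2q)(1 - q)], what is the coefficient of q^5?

Partial fractions give a closed form: a_n = (1)·(-2)^n.
At n = 5: a_5 = -32.

-32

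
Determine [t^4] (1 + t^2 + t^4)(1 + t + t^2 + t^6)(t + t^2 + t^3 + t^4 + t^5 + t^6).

(1 + t^2 + t^4) has coefficients 1,0,1,0,1 for degrees 0…4.
(1 + t + t^2 + t^6) has coefficients 1,1,1,0,0 for degrees 0…4.
Finally multiplying by (t + t^2 + t^3 + t^4 + t^5 + t^6), the product of all factors after the first has coefficients 0,1,2,3,3 for degrees 0…4.
[t^4] = 1·3 + 1·2 + 1·0 = 5.

5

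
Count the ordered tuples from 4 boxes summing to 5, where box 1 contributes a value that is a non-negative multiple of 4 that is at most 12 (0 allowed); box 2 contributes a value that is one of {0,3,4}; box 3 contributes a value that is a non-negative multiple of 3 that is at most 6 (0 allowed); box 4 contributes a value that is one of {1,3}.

The generating function for the choices is (1 + q^4 + q^8 + q^12)·(1 + q^3 + q^4)·(1 + q^3 + q^6)·(q + q^3); the count is [q^5].
(1 + q^4 + q^8 + q^12) has coefficients 1,0,0,0,1,0 for degrees 0…5.
(1 + q^3 + q^4) has coefficients 1,0,0,1,1,0 for degrees 0…5.
Multiplying by (1 + q^3 + q^6) gives running coefficients 1,0,0,2,1,0 for degrees 0…5.
Finally multiplying by (q + q^3), the product of all factors after the first has coefficients 0,1,0,1,2,1 for degrees 0…5.
[q^5] = 1·1 + 1·1 = 2.

2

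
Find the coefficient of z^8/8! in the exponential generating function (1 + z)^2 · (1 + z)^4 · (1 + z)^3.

362880

The EGF product rule gives c_8 = Σ_{k_1+k_2+k_3=8} C(8; k_1,k_2,k_3) · ∏ g_i(k_i), where (1+z)^2 gives the falling factorial (2)_k; (1+z)^4 gives the falling factorial (4)_k; (1+z)^3 gives the falling factorial (3)_k.
g_1(k) for k = 0…8: 1, 2, 2, 0, 0, 0, 0, 0, 0.
g_2(k) for k = 0…8: 1, 4, 12, 24, 24, 0, 0, 0, 0.
g_3(k) for k = 0…8: 1, 3, 6, 6, 0, 0, 0, 0, 0.
First combine the last two factors: h(k) = Σ_j C(k,j)·g_2(j)·g_3(k−j) for k = 0…8: 1, 7, 42, 210, 840, 2520, 5040, 5040, 0.
c_8 = Σ_k C(8,k)·g_1(k)·h(8−k) = 8·2·5040 + 28·2·5040 = 80640 + 282240 = 362880.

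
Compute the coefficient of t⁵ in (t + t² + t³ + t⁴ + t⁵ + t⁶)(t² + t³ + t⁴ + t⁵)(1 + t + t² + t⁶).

6

(t + t² + t³ + t⁴ + t⁵ + t⁶) has coefficients 0,1,1,1,1,1 for degrees 0…5.
(t² + t³ + t⁴ + t⁵) has coefficients 0,0,1,1,1,1 for degrees 0…5.
Finally multiplying by (1 + t + t² + t⁶), the product of all factors after the first has coefficients 0,0,1,2,3,3 for degrees 0…5.
[t⁵] = 1·3 + 1·2 + 1·1 + 1·0 + 1·0 = 6.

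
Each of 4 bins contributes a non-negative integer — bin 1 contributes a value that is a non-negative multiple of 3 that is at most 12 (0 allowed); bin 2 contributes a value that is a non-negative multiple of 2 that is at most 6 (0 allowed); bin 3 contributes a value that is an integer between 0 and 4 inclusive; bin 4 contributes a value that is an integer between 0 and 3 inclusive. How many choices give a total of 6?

17

The generating function for the choices is (1 + q^3 + q^6 + q^9 + q^12)·(1 + q^2 + q^4 + q^6)·(1 + q + q^2 + q^3 + q^4)·(1 + q + q^2 + q^3); the count is [q^6].
(1 + q^3 + q^6 + q^9 + q^12) has coefficients 1,0,0,1,0,0,1 for degrees 0…6.
(1 + q^2 + q^4 + q^6) has coefficients 1,0,1,0,1,0,1 for degrees 0…6.
Multiplying by (1 + q + q^2 + q^3 + q^4) gives running coefficients 1,1,2,2,3,2,3 for degrees 0…6.
Finally multiplying by (1 + q + q^2 + q^3), the product of all factors after the first has coefficients 1,2,4,6,8,9,10 for degrees 0…6.
[q^6] = 1·10 + 1·6 + 1·1 = 17.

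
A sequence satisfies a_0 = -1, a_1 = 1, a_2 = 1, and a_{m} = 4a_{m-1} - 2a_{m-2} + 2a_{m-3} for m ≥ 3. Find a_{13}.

60400

The ordinary generating function has denominator 1 - 4z + 2z^2 - 2z^3.
Iterating the recurrence: a_0,…,a_{13} = -1, 1, 1, 0, 0, 2, 8, 28, 100, 360, 1296, 4664, 16784, 60400.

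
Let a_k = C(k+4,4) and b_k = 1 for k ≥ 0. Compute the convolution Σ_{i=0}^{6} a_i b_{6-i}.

The convolution is the x^6 coefficient of A(x)B(x).
Σ = 1·1 + 5·1 + 15·1 + 35·1 + 70·1 + 126·1 + 210·1 = 462.

462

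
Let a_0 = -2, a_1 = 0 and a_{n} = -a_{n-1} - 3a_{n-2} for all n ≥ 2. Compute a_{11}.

-186

The ordinary generating function has denominator 1 + z + 3z^2.
Iterating the recurrence: a_0,…,a_{11} = -2, 0, 6, -6, -12, 30, 6, -96, 78, 210, -444, -186.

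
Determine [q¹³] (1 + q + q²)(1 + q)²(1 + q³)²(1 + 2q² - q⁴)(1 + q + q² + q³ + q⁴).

(1 + q + q²) has coefficients 1,1,1 for degrees 0…2.
(1 + q)² has coefficients 1,2,1,0,0,0,0,0,0,0,0,0,0,0 for degrees 0…13.
Multiplying by (1 + q³)² gives running coefficients 1,2,1,2,4,2,1,2,1,0,0,0,0,0 for degrees 0…13.
Multiplying by (1 + 2q² - q⁴) gives running coefficients 1,2,3,6,5,4,8,4,-1,2,1,-2,-1,0 for degrees 0…13.
Finally multiplying by (1 + q + q² + q³ + q⁴), the product of all factors after the first has coefficients 1,3,6,12,17,20,26,27,20,17,14,4,-1,0 for degrees 0…13.
[q¹³] = 1·0 + 1·(-1) + 1·4 = 3.

3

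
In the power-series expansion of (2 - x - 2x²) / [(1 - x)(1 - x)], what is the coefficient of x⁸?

The denominator gives the recurrence a_n = 2a_(n−1) − a_(n−2) for n ≥ 3; the numerator fixes a_0 = 2, a_1 = 3, a_2 = 2.
Iterating: 2, 3, 2, 1, 0, -1, -2, -3, -4, so a_8 = -4.

-4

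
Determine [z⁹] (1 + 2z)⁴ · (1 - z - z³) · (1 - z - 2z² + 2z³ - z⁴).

(1 + 2z)⁴ has coefficients 1,8,24,32,16 for degrees 0…4.
(1 - z - z³) has coefficients 1,-1,0,-1,0,0,0,0,0,0 for degrees 0…9.
Finally multiplying by (1 - z - 2z² + 2z³ - z⁴), the product of all factors after the first has coefficients 1,-2,-1,3,-2,3,-2,1,0,0 for degrees 0…9.
[z⁹] = 1·0 + 8·0 + 24·1 + 32·(-2) + 16·3 = 8.

8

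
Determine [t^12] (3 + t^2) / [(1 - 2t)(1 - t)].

The denominator gives the recurrence a_n = 3a_(n−1) − 2a_(n−2) for n ≥ 3; the numerator fixes a_0 = 3, a_1 = 9, a_2 = 22.
Iterating: 3, 9, 22, 48, 100, 204, 412, 828, 1660, 3324, 6652, 13308, 26620, so a_12 = 26620.

26620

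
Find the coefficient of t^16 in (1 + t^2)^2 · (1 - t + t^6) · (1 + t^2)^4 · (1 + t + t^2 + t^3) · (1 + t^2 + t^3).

84

(1 + t^2)^2 has coefficients 1,0,2,0,1 for degrees 0…4.
(1 - t + t^6) has coefficients 1,-1,0,0,0,0,1,0,0,0,0,0,0,0,0,0,0 for degrees 0…16.
Multiplying by (1 + t^2)^4 gives running coefficients 1,-1,4,-4,6,-6,5,-4,5,-1,6,0,4,0,1,0,0 for degrees 0…16.
Multiplying by (1 + t + t^2 + t^3) gives running coefficients 1,0,4,0,5,0,1,1,0,5,6,10,9,10,5,5,1 for degrees 0…16.
Finally multiplying by (1 + t^2 + t^3), the product of all factors after the first has coefficients 1,0,5,1,9,4,6,6,1,7,7,15,20,26,24,24,16 for degrees 0…16.
[t^16] = 1·16 + 2·24 + 1·20 = 84.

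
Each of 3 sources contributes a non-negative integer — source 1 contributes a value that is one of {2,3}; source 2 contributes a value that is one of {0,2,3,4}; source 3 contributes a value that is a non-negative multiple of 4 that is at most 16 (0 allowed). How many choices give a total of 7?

The generating function for the choices is (x^2 + x^3)·(1 + x^2 + x^3 + x^4)·(1 + x^4 + x^8 + x^12 + x^16); the count is [x^7].
(x^2 + x^3) has coefficients 0,0,1,1 for degrees 0…3.
(1 + x^2 + x^3 + x^4) has coefficients 1,0,1,1,1,0,0,0 for degrees 0…7.
Finally multiplying by (1 + x^4 + x^8 + x^12 + x^16), the product of all factors after the first has coefficients 1,0,1,1,2,0,1,1 for degrees 0…7.
[x^7] = 1·0 + 1·2 = 2.

2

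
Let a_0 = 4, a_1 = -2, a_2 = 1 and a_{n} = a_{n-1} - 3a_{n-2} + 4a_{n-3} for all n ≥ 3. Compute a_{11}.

2087

The ordinary generating function has denominator 1 - t + 3t^2 - 4t^3.
Iterating the recurrence: a_0,…,a_{11} = 4, -2, 1, 23, 12, -53, 3, 210, -11, -629, 244, 2087.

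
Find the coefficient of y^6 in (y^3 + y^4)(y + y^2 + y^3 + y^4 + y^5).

(y^3 + y^4) has coefficients 0,0,0,1,1 for degrees 0…4.
(y + y^2 + y^3 + y^4 + y^5) has coefficients 0,1,1,1,1,1,0 for degrees 0…6.
[y^6] = 1·1 + 1·1 = 2.

2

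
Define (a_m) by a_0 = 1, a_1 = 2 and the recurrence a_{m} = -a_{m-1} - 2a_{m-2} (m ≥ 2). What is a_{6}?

The ordinary generating function has denominator 1 + z + 2z^2.
Iterating the recurrence: a_0,…,a_{6} = 1, 2, -4, 0, 8, -8, -8.

-8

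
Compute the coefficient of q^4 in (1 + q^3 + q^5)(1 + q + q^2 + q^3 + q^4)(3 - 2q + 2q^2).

(1 + q^3 + q^5) has coefficients 1,0,0,1,0 for degrees 0…4.
(1 + q + q^2 + q^3 + q^4) has coefficients 1,1,1,1,1 for degrees 0…4.
Finally multiplying by (3 - 2q + 2q^2), the product of all factors after the first has coefficients 3,1,3,3,3 for degrees 0…4.
[q^4] = 1·3 + 1·1 = 4.

4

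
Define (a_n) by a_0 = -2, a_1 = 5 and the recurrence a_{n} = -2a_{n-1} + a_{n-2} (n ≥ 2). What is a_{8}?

-2378

The ordinary generating function has denominator 1 + 2x - x^2.
Iterating the recurrence: a_0,…,a_{8} = -2, 5, -12, 29, -70, 169, -408, 985, -2378.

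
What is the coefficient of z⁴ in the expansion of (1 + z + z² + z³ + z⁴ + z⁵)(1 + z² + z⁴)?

3

(1 + z + z² + z³ + z⁴ + z⁵) has coefficients 1,1,1,1,1 for degrees 0…4.
(1 + z² + z⁴) has coefficients 1,0,1,0,1 for degrees 0…4.
[z⁴] = 1·1 + 1·0 + 1·1 + 1·0 + 1·1 = 3.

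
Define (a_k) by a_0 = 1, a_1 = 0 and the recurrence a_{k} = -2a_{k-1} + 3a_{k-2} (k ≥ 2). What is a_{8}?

1641

The ordinary generating function has denominator 1 + 2y - 3y^2.
Iterating the recurrence: a_0,…,a_{8} = 1, 0, 3, -6, 21, -60, 183, -546, 1641.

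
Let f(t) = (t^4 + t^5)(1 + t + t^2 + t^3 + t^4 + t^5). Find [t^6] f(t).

(t^4 + t^5) has coefficients 0,0,0,0,1,1 for degrees 0…5.
(1 + t + t^2 + t^3 + t^4 + t^5) has coefficients 1,1,1,1,1,1,0 for degrees 0…6.
[t^6] = 1·1 + 1·1 = 2.

2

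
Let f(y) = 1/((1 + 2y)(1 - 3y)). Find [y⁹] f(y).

11605

Partial fractions give a closed form: a_n = (2/5)·(-2)^n + (3/5)·3^n.
At n = 9: a_9 = 11605.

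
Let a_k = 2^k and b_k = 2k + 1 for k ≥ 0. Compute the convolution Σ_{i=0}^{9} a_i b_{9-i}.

This is [x^9] in the product of the two ordinary generating functions.
Σ = 1·19 + 2·17 + 4·15 + 8·13 + 16·11 + 32·9 + 64·7 + 128·5 + 256·3 + 512·1 = 3049.

3049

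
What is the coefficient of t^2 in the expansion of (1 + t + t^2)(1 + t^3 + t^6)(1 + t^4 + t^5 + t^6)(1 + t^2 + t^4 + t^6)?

(1 + t + t^2) has coefficients 1,1,1 for degrees 0…2.
(1 + t^3 + t^6) has coefficients 1,0,0 for degrees 0…2.
Multiplying by (1 + t^4 + t^5 + t^6) gives running coefficients 1,0,0 for degrees 0…2.
Finally multiplying by (1 + t^2 + t^4 + t^6), the product of all factors after the first has coefficients 1,0,1 for degrees 0…2.
[t^2] = 1·1 + 1·0 + 1·1 = 2.

2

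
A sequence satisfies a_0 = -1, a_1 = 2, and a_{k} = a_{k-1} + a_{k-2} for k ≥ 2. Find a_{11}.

123

The ordinary generating function has denominator 1 - q - q^2.
Iterating the recurrence: a_0,…,a_{11} = -1, 2, 1, 3, 4, 7, 11, 18, 29, 47, 76, 123.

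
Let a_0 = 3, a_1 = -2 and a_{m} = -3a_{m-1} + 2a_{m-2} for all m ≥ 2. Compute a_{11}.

The ordinary generating function has denominator 1 + 3z - 2z^2.
Iterating the recurrence: a_0,…,a_{11} = 3, -2, 12, -40, 144, -512, 1824, -6496, 23136, -82400, 293472, -1045216.

-1045216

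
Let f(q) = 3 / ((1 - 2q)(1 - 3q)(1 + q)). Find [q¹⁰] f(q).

The denominator gives the recurrence a_n = 4a_(n−1) − a_(n−2) − 6a_(n−3) for n ≥ 3; the numerator fixes a_0 = 3, a_1 = 12, a_2 = 45.
Iterating: 3, 12, 45, 150, 483, 1512, 4665, 14250, 43263, 130812, 394485, so a_10 = 394485.

394485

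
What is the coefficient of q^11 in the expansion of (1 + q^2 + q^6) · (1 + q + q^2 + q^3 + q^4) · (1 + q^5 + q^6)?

3

(1 + q^2 + q^6) has coefficients 1,0,1,0,0,0,1 for degrees 0…6.
(1 + q + q^2 + q^3 + q^4) has coefficients 1,1,1,1,1,0,0,0,0,0,0,0 for degrees 0…11.
Finally multiplying by (1 + q^5 + q^6), the product of all factors after the first has coefficients 1,1,1,1,1,1,2,2,2,2,1,0 for degrees 0…11.
[q^11] = 1·0 + 1·2 + 1·1 = 3.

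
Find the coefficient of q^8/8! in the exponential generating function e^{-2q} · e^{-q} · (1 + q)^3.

-5103

The EGF product rule gives c_8 = Σ_{k_1+k_2+k_3=8} C(8; k_1,k_2,k_3) · ∏ g_i(k_i), where e^{-2q} gives (-2)^k; e^{-q} gives (-1)^k; (1+q)^3 gives the falling factorial (3)_k.
g_1(k) for k = 0…8: 1, -2, 4, -8, 16, -32, 64, -128, 256.
g_2(k) for k = 0…8: 1, -1, 1, -1, 1, -1, 1, -1, 1.
g_3(k) for k = 0…8: 1, 3, 6, 6, 0, 0, 0, 0, 0.
First combine the last two factors: h(k) = Σ_j C(k,j)·g_2(j)·g_3(k−j) for k = 0…8: 1, 2, 1, -4, 1, 14, -47, 104, -191.
c_8 = Σ_k C(8,k)·g_1(k)·h(8−k) = 1·1·(-191) + 8·(-2)·104 + 28·4·(-47) + 56·(-8)·14 + 70·16·1 + 56·(-32)·(-4) + 28·64·1 + 8·(-128)·2 + 1·256·1 = −191 − 1664 − 5264 − 6272 + 1120 + 7168 + 1792 − 2048 + 256 = -5103.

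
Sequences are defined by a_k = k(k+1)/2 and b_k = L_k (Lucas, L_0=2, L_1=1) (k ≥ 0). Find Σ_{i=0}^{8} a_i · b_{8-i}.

442

Write out a_i and b_{8-i} for i = 0,…,8 and sum the products.
Σ = 0·47 + 1·29 + 3·18 + 6·11 + 10·7 + 15·4 + 21·3 + 28·1 + 36·2 = 442.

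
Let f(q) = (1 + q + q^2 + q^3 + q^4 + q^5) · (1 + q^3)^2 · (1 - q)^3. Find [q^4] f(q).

-4

(1 + q + q^2 + q^3 + q^4 + q^5) has coefficients 1,1,1,1,1 for degrees 0…4.
(1 + q^3)^2 has coefficients 1,0,0,2,0 for degrees 0…4.
Finally multiplying by (1 - q)^3, the product of all factors after the first has coefficients 1,-3,3,1,-6 for degrees 0…4.
[q^4] = 1·(-6) + 1·1 + 1·3 + 1·(-3) + 1·1 = -4.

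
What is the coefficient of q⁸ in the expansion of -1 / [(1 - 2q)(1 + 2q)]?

Partial fractions give a closed form: a_n = (-1/2)·2^n + (-1/2)·(-2)^n.
At n = 8: a_8 = -256.

-256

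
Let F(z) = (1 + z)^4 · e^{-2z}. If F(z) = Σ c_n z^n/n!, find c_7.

The EGF product rule gives c_7 = Σ_{k_1+k_2=7} C(7; k_1,k_2) · ∏ g_i(k_i), where (1+z)^4 gives the falling factorial (4)_k; e^{-2z} gives (-2)^k.
g_1(k) for k = 0…7: 1, 4, 12, 24, 24, 0, 0, 0.
g_2(k) for k = 0…7: 1, -2, 4, -8, 16, -32, 64, -128.
c_7 = Σ_k C(7,k)·g_1(k)·g_2(7−k) = 1·1·(-128) + 7·4·64 + 21·12·(-32) + 35·24·16 + 35·24·(-8) = −128 + 1792 − 8064 + 13440 − 6720 = 320.

320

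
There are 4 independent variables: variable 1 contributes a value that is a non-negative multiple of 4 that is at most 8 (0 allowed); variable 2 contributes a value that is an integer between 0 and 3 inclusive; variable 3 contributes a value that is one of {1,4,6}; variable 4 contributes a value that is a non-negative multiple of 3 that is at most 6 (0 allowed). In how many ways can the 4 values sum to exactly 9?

The generating function for the choices is (1 + z^4 + z^8)·(1 + z + z^2 + z^3)·(z + z^4 + z^6)·(1 + z^3 + z^6); the count is [z^9].
(1 + z^4 + z^8) has coefficients 1,0,0,0,1,0,0,0,1 for degrees 0…8.
(1 + z + z^2 + z^3) has coefficients 1,1,1,1,0,0,0,0,0,0 for degrees 0…9.
Multiplying by (z + z^4 + z^6) gives running coefficients 0,1,1,1,2,1,2,2,1,1 for degrees 0…9.
Finally multiplying by (1 + z^3 + z^6), the product of all factors after the first has coefficients 0,1,1,1,3,2,3,5,3,4 for degrees 0…9.
[z^9] = 1·4 + 1·2 + 1·1 = 7.

7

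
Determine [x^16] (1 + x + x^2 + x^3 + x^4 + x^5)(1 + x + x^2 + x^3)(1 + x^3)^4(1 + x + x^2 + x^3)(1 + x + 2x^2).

(1 + x + x^2 + x^3 + x^4 + x^5) has coefficients 1,1,1,1,1,1 for degrees 0…5.
(1 + x + x^2 + x^3) has coefficients 1,1,1,1,0,0,0,0,0,0,0,0,0,0,0,0,0 for degrees 0…16.
Multiplying by (1 + x^3)^4 gives running coefficients 1,1,1,5,4,4,10,6,6,10,4,4,5,1,1,1,0 for degrees 0…16.
Multiplying by (1 + x + x^2 + x^3) gives running coefficients 1,2,3,8,11,14,23,24,26,32,26,24,23,14,11,8,3 for degrees 0…16.
Finally multiplying by (1 + x + 2x^2), the product of all factors after the first has coefficients 1,3,7,15,25,41,59,75,96,106,110,114,99,85,71,47,33 for degrees 0…16.
[x^16] = 1·33 + 1·47 + 1·71 + 1·85 + 1·99 + 1·114 = 449.

449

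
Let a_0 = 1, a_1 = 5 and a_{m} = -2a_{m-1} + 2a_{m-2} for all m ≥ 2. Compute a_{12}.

The ordinary generating function has denominator 1 + 2y - 2y^2.
Iterating the recurrence: a_0,…,a_{12} = 1, 5, -8, 26, -68, 188, -512, 1400, -3824, 10448, -28544, 77984, -213056.

-213056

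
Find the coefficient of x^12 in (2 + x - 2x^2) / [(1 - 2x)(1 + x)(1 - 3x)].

2513422

Partial fractions give a closed form: a_n = (-8/3)·2^n + (-1/12)·(-1)^n + (19/4)·3^n.
At n = 12: a_12 = 2513422.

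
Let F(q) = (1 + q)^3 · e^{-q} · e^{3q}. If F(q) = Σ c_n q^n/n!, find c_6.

The EGF product rule gives c_6 = Σ_{k_1+k_2+k_3=6} C(6; k_1,k_2,k_3) · ∏ g_i(k_i), where (1+q)^3 gives the falling factorial (3)_k; e^{-q} gives (-1)^k; e^{3q} gives (3)^k.
g_1(k) for k = 0…6: 1, 3, 6, 6, 0, 0, 0.
g_2(k) for k = 0…6: 1, -1, 1, -1, 1, -1, 1.
g_3(k) for k = 0…6: 1, 3, 9, 27, 81, 243, 729.
First combine the last two factors: h(k) = Σ_j C(k,j)·g_2(j)·g_3(k−j) for k = 0…6: 1, 2, 4, 8, 16, 32, 64.
c_6 = Σ_k C(6,k)·g_1(k)·h(6−k) = 1·1·64 + 6·3·32 + 15·6·16 + 20·6·8 = 64 + 576 + 1440 + 960 = 3040.

3040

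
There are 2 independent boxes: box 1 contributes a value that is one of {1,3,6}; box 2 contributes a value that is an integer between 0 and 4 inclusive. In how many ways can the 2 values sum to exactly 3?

The generating function for the choices is (q + q^3 + q^6)·(1 + q + q^2 + q^3 + q^4); the count is [q^3].
(q + q^3 + q^6) has coefficients 0,1,0,1 for degrees 0…3.
(1 + q + q^2 + q^3 + q^4) has coefficients 1,1,1,1 for degrees 0…3.
[q^3] = 1·1 + 1·1 = 2.

2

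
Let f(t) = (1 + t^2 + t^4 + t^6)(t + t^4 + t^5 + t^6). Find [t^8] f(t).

(1 + t^2 + t^4 + t^6) has coefficients 1,0,1,0,1,0,1 for degrees 0…6.
(t + t^4 + t^5 + t^6) has coefficients 0,1,0,0,1,1,1,0,0 for degrees 0…8.
[t^8] = 1·0 + 1·1 + 1·1 + 1·0 = 2.

2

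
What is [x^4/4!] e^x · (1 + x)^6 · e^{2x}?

4149

The EGF product rule gives c_4 = Σ_{k_1+k_2+k_3=4} C(4; k_1,k_2,k_3) · ∏ g_i(k_i), where e^x gives (1)^k; (1+x)^6 gives the falling factorial (6)_k; e^{2x} gives (2)^k.
g_1(k) for k = 0…4: 1, 1, 1, 1, 1.
g_2(k) for k = 0…4: 1, 6, 30, 120, 360.
g_3(k) for k = 0…4: 1, 2, 4, 8, 16.
First combine the last two factors: h(k) = Σ_j C(k,j)·g_2(j)·g_3(k−j) for k = 0…4: 1, 8, 58, 380, 2248.
c_4 = Σ_k C(4,k)·g_1(k)·h(4−k) = 1·1·2248 + 4·1·380 + 6·1·58 + 4·1·8 + 1·1·1 = 2248 + 1520 + 348 + 32 + 1 = 4149.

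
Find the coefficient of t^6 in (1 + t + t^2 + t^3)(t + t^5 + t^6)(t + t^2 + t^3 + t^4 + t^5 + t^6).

(1 + t + t^2 + t^3) has coefficients 1,1,1,1 for degrees 0…3.
(t + t^5 + t^6) has coefficients 0,1,0,0,0,1,1 for degrees 0…6.
Finally multiplying by (t + t^2 + t^3 + t^4 + t^5 + t^6), the product of all factors after the first has coefficients 0,0,1,1,1,1,2 for degrees 0…6.
[t^6] = 1·2 + 1·1 + 1·1 + 1·1 = 5.

5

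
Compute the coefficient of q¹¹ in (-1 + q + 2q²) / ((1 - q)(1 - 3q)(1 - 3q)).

-1564798

The denominator gives the recurrence a_n = 7a_(n−1) − 15a_(n−2) + 9a_(n−3) for n ≥ 3; the numerator fixes a_0 = -1, a_1 = -6, a_2 = -25.
Iterating: -1, -6, -25, -94, -337, -1174, -4009, -13486, -44833, -147622, -482233, -1564798, so a_11 = -1564798.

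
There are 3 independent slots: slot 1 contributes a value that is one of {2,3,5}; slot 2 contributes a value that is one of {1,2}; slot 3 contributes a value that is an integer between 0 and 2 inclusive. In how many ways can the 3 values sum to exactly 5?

The generating function for the choices is (q^2 + q^3 + q^5)·(q + q^2)·(1 + q + q^2); the count is [q^5].
(q^2 + q^3 + q^5) has coefficients 0,0,1,1,0,1 for degrees 0…5.
(q + q^2) has coefficients 0,1,1,0,0,0 for degrees 0…5.
Finally multiplying by (1 + q + q^2), the product of all factors after the first has coefficients 0,1,2,2,1,0 for degrees 0…5.
[q^5] = 1·2 + 1·2 + 1·0 = 4.

4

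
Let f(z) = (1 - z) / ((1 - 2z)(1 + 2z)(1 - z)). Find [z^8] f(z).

256

Partial fractions give a closed form: a_n = (1/2)·2^n + (1/2)·(-2)^n.
At n = 8: a_8 = 256.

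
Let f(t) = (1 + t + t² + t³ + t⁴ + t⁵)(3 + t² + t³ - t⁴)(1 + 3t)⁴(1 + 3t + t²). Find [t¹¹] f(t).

(1 + t + t² + t³ + t⁴ + t⁵) has coefficients 1,1,1,1,1,1 for degrees 0…5.
(3 + t² + t³ - t⁴) has coefficients 3,0,1,1,-1,0,0,0,0,0,0,0 for degrees 0…11.
Multiplying by (1 + 3t)⁴ gives running coefficients 3,36,163,337,308,150,135,-27,-81,0,0,0 for degrees 0…11.
Finally multiplying by (1 + 3t + t²), the product of all factors after the first has coefficients 3,45,274,862,1482,1411,893,528,-27,-270,-81,0 for degrees 0…11.
[t¹¹] = 1·0 + 1·(-81) + 1·(-270) + 1·(-27) + 1·528 + 1·893 = 1043.

1043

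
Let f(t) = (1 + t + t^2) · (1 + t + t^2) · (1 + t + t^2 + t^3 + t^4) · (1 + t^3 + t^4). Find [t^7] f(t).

20

(1 + t + t^2) has coefficients 1,1,1 for degrees 0…2.
(1 + t + t^2) has coefficients 1,1,1,0,0,0,0,0 for degrees 0…7.
Multiplying by (1 + t + t^2 + t^3 + t^4) gives running coefficients 1,2,3,3,3,2,1,0 for degrees 0…7.
Finally multiplying by (1 + t^3 + t^4), the product of all factors after the first has coefficients 1,2,3,4,6,7,7,6 for degrees 0…7.
[t^7] = 1·6 + 1·7 + 1·7 = 20.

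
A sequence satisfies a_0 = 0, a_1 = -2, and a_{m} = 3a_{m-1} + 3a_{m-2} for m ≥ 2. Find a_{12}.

The ordinary generating function has denominator 1 - 3x - 3x^2.
Iterating the recurrence: a_0,…,a_{12} = 0, -2, -6, -24, -90, -342, -1296, -4914, -18630, -70632, -267786, -1015254, -3849120.

-3849120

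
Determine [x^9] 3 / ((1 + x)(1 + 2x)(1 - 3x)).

25344

Partial fractions give a closed form: a_n = (-3/4)·(-1)^n + (12/5)·(-2)^n + (27/20)·3^n.
At n = 9: a_9 = 25344.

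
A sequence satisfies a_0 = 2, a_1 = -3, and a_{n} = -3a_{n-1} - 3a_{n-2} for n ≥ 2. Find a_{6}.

-54

The ordinary generating function has denominator 1 + 3z + 3z^2.
Iterating the recurrence: a_0,…,a_{6} = 2, -3, 3, 0, -9, 27, -54.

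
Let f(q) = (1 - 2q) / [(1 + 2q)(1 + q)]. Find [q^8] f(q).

Partial fractions give a closed form: a_n = (4)·(-2)^n + (-3)·(-1)^n.
At n = 8: a_8 = 1021.

1021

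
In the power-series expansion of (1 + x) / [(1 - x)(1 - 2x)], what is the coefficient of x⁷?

382

The denominator gives the recurrence a_n = 3a_(n−1) − 2a_(n−2) for n ≥ 3; the numerator fixes a_0 = 1, a_1 = 4, a_2 = 10.
Iterating: 1, 4, 10, 22, 46, 94, 190, 382, so a_7 = 382.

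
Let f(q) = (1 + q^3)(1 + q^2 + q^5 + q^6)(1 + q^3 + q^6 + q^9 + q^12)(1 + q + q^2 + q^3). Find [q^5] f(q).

6

(1 + q^3) has coefficients 1,0,0,1 for degrees 0…3.
(1 + q^2 + q^5 + q^6) has coefficients 1,0,1,0,0,1 for degrees 0…5.
Multiplying by (1 + q^3 + q^6 + q^9 + q^12) gives running coefficients 1,0,1,1,0,2 for degrees 0…5.
Finally multiplying by (1 + q + q^2 + q^3), the product of all factors after the first has coefficients 1,1,2,3,2,4 for degrees 0…5.
[q^5] = 1·4 + 1·2 = 6.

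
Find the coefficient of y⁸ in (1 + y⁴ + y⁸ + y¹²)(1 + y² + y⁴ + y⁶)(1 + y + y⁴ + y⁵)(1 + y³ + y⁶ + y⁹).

8

(1 + y⁴ + y⁸ + y¹²) has coefficients 1,0,0,0,1,0,0,0,1 for degrees 0…8.
(1 + y² + y⁴ + y⁶) has coefficients 1,0,1,0,1,0,1,0,0 for degrees 0…8.
Multiplying by (1 + y + y⁴ + y⁵) gives running coefficients 1,1,1,1,2,2,2,2,1 for degrees 0…8.
Finally multiplying by (1 + y³ + y⁶ + y⁹), the product of all factors after the first has coefficients 1,1,1,2,3,3,4,5,4 for degrees 0…8.
[y⁸] = 1·4 + 1·3 + 1·1 = 8.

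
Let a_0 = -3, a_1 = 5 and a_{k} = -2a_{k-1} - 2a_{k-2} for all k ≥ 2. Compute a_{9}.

The ordinary generating function has denominator 1 + 2q + 2q^2.
Iterating the recurrence: a_0,…,a_{9} = -3, 5, -4, -2, 12, -20, 16, 8, -48, 80.

80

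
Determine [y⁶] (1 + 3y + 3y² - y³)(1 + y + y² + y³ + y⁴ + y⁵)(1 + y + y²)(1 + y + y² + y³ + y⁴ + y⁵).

(1 + 3y + 3y² - y³) has coefficients 1,3,3,-1 for degrees 0…3.
(1 + y + y² + y³ + y⁴ + y⁵) has coefficients 1,1,1,1,1,1,0 for degrees 0…6.
Multiplying by (1 + y + y²) gives running coefficients 1,2,3,3,3,3,2 for degrees 0…6.
Finally multiplying by (1 + y + y² + y³ + y⁴ + y⁵), the product of all factors after the first has coefficients 1,3,6,9,12,15,16 for degrees 0…6.
[y⁶] = 1·16 + 3·15 + 3·12 − 1·9 = 88.

88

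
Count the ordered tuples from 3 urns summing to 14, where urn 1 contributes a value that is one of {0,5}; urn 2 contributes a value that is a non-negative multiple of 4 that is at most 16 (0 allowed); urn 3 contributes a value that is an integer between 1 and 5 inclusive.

The generating function for the choices is (1 + y^5)·(1 + y^4 + y^8 + y^12 + y^16)·(y + y^2 + y^3 + y^4 + y^5); the count is [y^14].
(1 + y^5) has coefficients 1,0,0,0,0,1 for degrees 0…5.
(1 + y^4 + y^8 + y^12 + y^16) has coefficients 1,0,0,0,1,0,0,0,1,0,0,0,1,0,0 for degrees 0…14.
Finally multiplying by (y + y^2 + y^3 + y^4 + y^5), the product of all factors after the first has coefficients 0,1,1,1,1,2,1,1,1,2,1,1,1,2,1 for degrees 0…14.
[y^14] = 1·1 + 1·2 = 3.

3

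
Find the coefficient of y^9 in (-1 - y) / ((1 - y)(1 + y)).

-1

The denominator gives the recurrence a_n = a_(n−2) for n ≥ 2; the numerator fixes a_0 = -1, a_1 = -1.
Iterating: -1, -1, -1, -1, -1, -1, -1, -1, -1, -1, so a_9 = -1.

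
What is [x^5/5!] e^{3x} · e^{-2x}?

The EGF product rule gives c_5 = Σ_{k_1+k_2=5} C(5; k_1,k_2) · ∏ g_i(k_i), where e^{3x} gives (3)^k; e^{-2x} gives (-2)^k.
g_1(k) for k = 0…5: 1, 3, 9, 27, 81, 243.
g_2(k) for k = 0…5: 1, -2, 4, -8, 16, -32.
c_5 = Σ_k C(5,k)·g_1(k)·g_2(5−k) = 1·1·(-32) + 5·3·16 + 10·9·(-8) + 10·27·4 + 5·81·(-2) + 1·243·1 = −32 + 240 − 720 + 1080 − 810 + 243 = 1.

1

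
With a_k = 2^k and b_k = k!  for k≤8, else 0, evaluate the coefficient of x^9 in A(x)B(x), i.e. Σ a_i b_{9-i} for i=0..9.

110656

The convolution is the x^9 coefficient of A(x)B(x).
Σ = 1·0 + 2·40320 + 4·5040 + 8·720 + 16·120 + 32·24 + 64·6 + 128·2 + 256·1 + 512·1 = 110656.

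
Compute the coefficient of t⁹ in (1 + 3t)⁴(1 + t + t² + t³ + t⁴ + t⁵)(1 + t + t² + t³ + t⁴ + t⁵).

(1 + 3t)⁴ has coefficients 1,12,54,108,81 for degrees 0…4.
(1 + t + t² + t³ + t⁴ + t⁵) has coefficients 1,1,1,1,1,1,0,0,0,0 for degrees 0…9.
Finally multiplying by (1 + t + t² + t³ + t⁴ + t⁵), the product of all factors after the first has coefficients 1,2,3,4,5,6,5,4,3,2 for degrees 0…9.
[t⁹] = 1·2 + 12·3 + 54·4 + 108·5 + 81·6 = 1280.

1280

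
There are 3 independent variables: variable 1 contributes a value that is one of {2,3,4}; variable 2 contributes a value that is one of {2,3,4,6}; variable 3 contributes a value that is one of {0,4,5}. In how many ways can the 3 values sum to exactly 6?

3

The generating function for the choices is (y^2 + y^3 + y^4)·(y^2 + y^3 + y^4 + y^6)·(1 + y^4 + y^5); the count is [y^6].
(y^2 + y^3 + y^4) has coefficients 0,0,1,1,1 for degrees 0…4.
(y^2 + y^3 + y^4 + y^6) has coefficients 0,0,1,1,1,0,1 for degrees 0…6.
Finally multiplying by (1 + y^4 + y^5), the product of all factors after the first has coefficients 0,0,1,1,1,0,2 for degrees 0…6.
[y^6] = 1·1 + 1·1 + 1·1 = 3.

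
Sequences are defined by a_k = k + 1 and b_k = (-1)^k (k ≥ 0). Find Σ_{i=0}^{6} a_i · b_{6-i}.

4

This is [x^6] in the product of the two ordinary generating functions.
Σ = 1·1 + 2·(-1) + 3·1 + 4·(-1) + 5·1 + 6·(-1) + 7·1 = 4.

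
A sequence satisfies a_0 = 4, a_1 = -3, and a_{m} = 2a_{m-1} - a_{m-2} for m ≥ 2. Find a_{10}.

-66

The ordinary generating function has denominator 1 - 2x + x^2.
Iterating the recurrence: a_0,…,a_{10} = 4, -3, -10, -17, -24, -31, -38, -45, -52, -59, -66.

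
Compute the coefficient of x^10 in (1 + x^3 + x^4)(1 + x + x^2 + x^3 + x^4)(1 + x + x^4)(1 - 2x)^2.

14

(1 + x^3 + x^4) has coefficients 1,0,0,1,1 for degrees 0…4.
(1 + x + x^2 + x^3 + x^4) has coefficients 1,1,1,1,1,0,0,0,0,0,0 for degrees 0…10.
Multiplying by (1 + x + x^4) gives running coefficients 1,2,2,2,3,2,1,1,1,0,0 for degrees 0…10.
Finally multiplying by (1 - 2x)^2, the product of all factors after the first has coefficients 1,-2,-2,2,3,-2,5,5,1,0,4 for degrees 0…10.
[x^10] = 1·4 + 1·5 + 1·5 = 14.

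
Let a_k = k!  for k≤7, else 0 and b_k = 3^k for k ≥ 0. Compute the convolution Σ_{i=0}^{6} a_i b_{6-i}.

This is [x^6] in the product of the two ordinary generating functions.
Σ = 1·729 + 1·243 + 2·81 + 6·27 + 24·9 + 120·3 + 720·1 = 2592.

2592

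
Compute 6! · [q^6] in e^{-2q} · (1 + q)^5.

The EGF product rule gives c_6 = Σ_{k_1+k_2=6} C(6; k_1,k_2) · ∏ g_i(k_i), where e^{-2q} gives (-2)^k; (1+q)^5 gives the falling factorial (5)_k.
g_1(k) for k = 0…6: 1, -2, 4, -8, 16, -32, 64.
g_2(k) for k = 0…6: 1, 5, 20, 60, 120, 120, 0.
c_6 = Σ_k C(6,k)·g_1(k)·g_2(6−k) = 6·(-2)·120 + 15·4·120 + 20·(-8)·60 + 15·16·20 + 6·(-32)·5 + 1·64·1 = −1440 + 7200 − 9600 + 4800 − 960 + 64 = 64.

64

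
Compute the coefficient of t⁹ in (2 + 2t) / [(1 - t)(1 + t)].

The denominator gives the recurrence a_n = a_(n−2) for n ≥ 2; the numerator fixes a_0 = 2, a_1 = 2.
Iterating: 2, 2, 2, 2, 2, 2, 2, 2, 2, 2, so a_9 = 2.

2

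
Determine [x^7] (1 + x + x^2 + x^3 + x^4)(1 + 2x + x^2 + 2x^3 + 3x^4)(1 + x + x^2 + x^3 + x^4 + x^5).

(1 + x + x^2 + x^3 + x^4) has coefficients 1,1,1,1,1 for degrees 0…4.
(1 + 2x + x^2 + 2x^3 + 3x^4) has coefficients 1,2,1,2,3,0,0,0 for degrees 0…7.
Finally multiplying by (1 + x + x^2 + x^3 + x^4 + x^5), the product of all factors after the first has coefficients 1,3,4,6,9,9,8,6 for degrees 0…7.
[x^7] = 1·6 + 1·8 + 1·9 + 1·9 + 1·6 = 38.

38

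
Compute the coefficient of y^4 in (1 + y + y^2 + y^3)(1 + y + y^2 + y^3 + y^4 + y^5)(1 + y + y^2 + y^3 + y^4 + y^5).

(1 + y + y^2 + y^3) has coefficients 1,1,1,1 for degrees 0…3.
(1 + y + y^2 + y^3 + y^4 + y^5) has coefficients 1,1,1,1,1 for degrees 0…4.
Finally multiplying by (1 + y + y^2 + y^3 + y^4 + y^5), the product of all factors after the first has coefficients 1,2,3,4,5 for degrees 0…4.
[y^4] = 1·5 + 1·4 + 1·3 + 1·2 = 14.

14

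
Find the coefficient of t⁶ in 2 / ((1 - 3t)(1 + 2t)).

926

Partial fractions give a closed form: a_n = (6/5)·3^n + (4/5)·(-2)^n.
At n = 6: a_6 = 926.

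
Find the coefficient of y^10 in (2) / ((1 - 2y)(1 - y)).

4094

Partial fractions give a closed form: a_n = (4)·2^n + (-2)·1^n.
At n = 10: a_10 = 4094.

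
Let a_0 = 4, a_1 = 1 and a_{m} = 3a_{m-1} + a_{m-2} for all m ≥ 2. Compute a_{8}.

The ordinary generating function has denominator 1 - 3z - z^2.
Iterating the recurrence: a_0,…,a_{8} = 4, 1, 7, 22, 73, 241, 796, 2629, 8683.

8683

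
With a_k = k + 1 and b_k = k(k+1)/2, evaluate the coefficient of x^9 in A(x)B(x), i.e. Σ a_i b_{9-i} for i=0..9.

495

The convolution is the t^9 coefficient of A(t)B(t).
Σ = 1·45 + 2·36 + 3·28 + 4·21 + 5·15 + 6·10 + 7·6 + 8·3 + 9·1 + 10·0 = 495.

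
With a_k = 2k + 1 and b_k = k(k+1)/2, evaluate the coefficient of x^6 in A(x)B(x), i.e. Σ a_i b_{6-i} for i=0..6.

196

Write out a_i and b_{6-i} for i = 0,…,6 and sum the products.
Σ = 1·21 + 3·15 + 5·10 + 7·6 + 9·3 + 11·1 + 13·0 = 196.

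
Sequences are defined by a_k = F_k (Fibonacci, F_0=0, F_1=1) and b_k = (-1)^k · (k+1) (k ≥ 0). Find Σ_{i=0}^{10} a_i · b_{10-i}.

The convolution is the x^10 coefficient of A(x)B(x).
Σ = 0·11 + 1·(-10) + 1·9 + 2·(-8) + 3·7 + 5·(-6) + 8·5 + 13·(-4) + 21·3 + 34·(-2) + 55·1 = 12.

12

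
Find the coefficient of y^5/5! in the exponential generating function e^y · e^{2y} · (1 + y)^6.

27693

The EGF product rule gives c_5 = Σ_{k_1+k_2+k_3=5} C(5; k_1,k_2,k_3) · ∏ g_i(k_i), where e^y gives (1)^k; e^{2y} gives (2)^k; (1+y)^6 gives the falling factorial (6)_k.
g_1(k) for k = 0…5: 1, 1, 1, 1, 1, 1.
g_2(k) for k = 0…5: 1, 2, 4, 8, 16, 32.
g_3(k) for k = 0…5: 1, 6, 30, 120, 360, 720.
First combine the last two factors: h(k) = Σ_j C(k,j)·g_2(j)·g_3(k−j) for k = 0…5: 1, 8, 58, 380, 2248, 12032.
c_5 = Σ_k C(5,k)·g_1(k)·h(5−k) = 1·1·12032 + 5·1·2248 + 10·1·380 + 10·1·58 + 5·1·8 + 1·1·1 = 12032 + 11240 + 3800 + 580 + 40 + 1 = 27693.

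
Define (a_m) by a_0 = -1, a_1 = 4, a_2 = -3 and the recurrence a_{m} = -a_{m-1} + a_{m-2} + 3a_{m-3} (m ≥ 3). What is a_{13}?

74

The ordinary generating function has denominator 1 + y - y^2 - 3y^3.
Iterating the recurrence: a_0,…,a_{13} = -1, 4, -3, 4, 5, -10, 27, -22, 19, 40, -87, 184, -151, 74.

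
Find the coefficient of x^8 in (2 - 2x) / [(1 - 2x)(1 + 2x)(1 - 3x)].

Partial fractions give a closed form: a_n = (-1)·2^n + (3/5)·(-2)^n + (12/5)·3^n.
At n = 8: a_8 = 15644.

15644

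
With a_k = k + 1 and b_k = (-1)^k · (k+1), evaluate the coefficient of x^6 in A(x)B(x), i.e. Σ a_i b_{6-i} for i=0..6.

4

This is [x^6] in the product of the two ordinary generating functions.
Σ = 1·7 + 2·(-6) + 3·5 + 4·(-4) + 5·3 + 6·(-2) + 7·1 = 4.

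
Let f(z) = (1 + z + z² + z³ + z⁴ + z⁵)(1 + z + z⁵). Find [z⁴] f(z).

2

(1 + z + z² + z³ + z⁴ + z⁵) has coefficients 1,1,1,1,1 for degrees 0…4.
(1 + z + z⁵) has coefficients 1,1,0,0,0 for degrees 0…4.
[z⁴] = 1·0 + 1·0 + 1·0 + 1·1 + 1·1 = 2.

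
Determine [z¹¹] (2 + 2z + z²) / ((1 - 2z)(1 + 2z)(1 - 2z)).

The denominator gives the recurrence a_n = 2a_(n−1) + 4a_(n−2) − 8a_(n−3) for n ≥ 3; the numerator fixes a_0 = 2, a_1 = 6, a_2 = 21.
Iterating: 2, 6, 21, 50, 136, 304, 752, 1632, 3840, 8192, 18688, 39424, so a_11 = 39424.

39424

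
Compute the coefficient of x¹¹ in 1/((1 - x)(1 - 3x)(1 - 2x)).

788970

Partial fractions give a closed form: a_n = (1/2)·1^n + (9/2)·3^n + (-4)·2^n.
At n = 11: a_11 = 788970.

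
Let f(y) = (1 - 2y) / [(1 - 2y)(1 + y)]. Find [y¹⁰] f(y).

Partial fractions give a closed form: a_n = (1)·(-1)^n.
At n = 10: a_10 = 1.

1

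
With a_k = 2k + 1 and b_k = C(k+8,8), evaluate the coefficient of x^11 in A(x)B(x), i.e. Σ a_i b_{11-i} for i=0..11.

537472

Write out a_i and b_{11-i} for i = 0,…,11 and sum the products.
Σ = 1·75582 + 3·43758 + 5·24310 + 7·12870 + 9·6435 + 11·3003 + 13·1287 + 15·495 + 17·165 + 19·45 + 21·9 + 23·1 = 537472.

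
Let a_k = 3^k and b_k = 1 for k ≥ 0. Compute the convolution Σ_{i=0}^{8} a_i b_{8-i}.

9841

The convolution is the t^8 coefficient of A(t)B(t).
Σ = 1·1 + 3·1 + 9·1 + 27·1 + 81·1 + 243·1 + 729·1 + 2187·1 + 6561·1 = 9841.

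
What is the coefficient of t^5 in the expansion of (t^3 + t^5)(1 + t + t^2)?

2

(t^3 + t^5) has coefficients 0,0,0,1,0,1 for degrees 0…5.
(1 + t + t^2) has coefficients 1,1,1,0,0,0 for degrees 0…5.
[t^5] = 1·1 + 1·1 = 2.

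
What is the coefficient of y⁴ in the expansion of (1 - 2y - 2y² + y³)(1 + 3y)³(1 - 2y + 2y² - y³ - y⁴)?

-5

(1 - 2y - 2y² + y³) has coefficients 1,-2,-2,1 for degrees 0…3.
(1 + 3y)³ has coefficients 1,9,27,27,0 for degrees 0…4.
Finally multiplying by (1 - 2y + 2y² - y³ - y⁴), the product of all factors after the first has coefficients 1,7,11,-10,-10 for degrees 0…4.
[y⁴] = 1·(-10) − 2·(-10) − 2·11 + 1·7 = -5.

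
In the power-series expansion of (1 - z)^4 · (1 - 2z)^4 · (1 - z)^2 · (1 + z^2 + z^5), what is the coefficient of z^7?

(1 - z)^4 has coefficients 1,-4,6,-4,1 for degrees 0…4.
(1 - 2z)^4 has coefficients 1,-8,24,-32,16,0,0,0 for degrees 0…7.
Multiplying by (1 - z)^2 gives running coefficients 1,-10,41,-88,104,-64,16,0 for degrees 0…7.
Finally multiplying by (1 + z^2 + z^5), the product of all factors after the first has coefficients 1,-10,42,-98,145,-151,110,-23 for degrees 0…7.
[z^7] = 1·(-23) − 4·110 + 6·(-151) − 4·145 + 1·(-98) = -2047.

-2047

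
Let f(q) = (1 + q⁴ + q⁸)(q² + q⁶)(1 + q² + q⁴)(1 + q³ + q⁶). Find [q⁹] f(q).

3

(1 + q⁴ + q⁸) has coefficients 1,0,0,0,1,0,0,0,1 for degrees 0…8.
(q² + q⁶) has coefficients 0,0,1,0,0,0,1,0,0,0 for degrees 0…9.
Multiplying by (1 + q² + q⁴) gives running coefficients 0,0,1,0,1,0,2,0,1,0 for degrees 0…9.
Finally multiplying by (1 + q³ + q⁶), the product of all factors after the first has coefficients 0,0,1,0,1,1,2,1,2,2 for degrees 0…9.
[q⁹] = 1·2 + 1·1 + 1·0 = 3.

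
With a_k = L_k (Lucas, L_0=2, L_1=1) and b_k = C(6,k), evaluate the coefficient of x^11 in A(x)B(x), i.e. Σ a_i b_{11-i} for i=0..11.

3571

Write out a_i and b_{11-i} for i = 0,…,11 and sum the products.
Σ = 2·0 + 1·0 + 3·0 + 4·0 + 7·0 + 11·1 + 18·6 + 29·15 + 47·20 + 76·15 + 123·6 + 199·1 = 3571.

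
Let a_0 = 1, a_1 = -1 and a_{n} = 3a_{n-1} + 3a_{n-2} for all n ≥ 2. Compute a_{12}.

The ordinary generating function has denominator 1 - 3y - 3y^2.
Iterating the recurrence: a_0,…,a_{12} = 1, -1, 0, -3, -9, -36, -135, -513, -1944, -7371, -27945, -105948, -401679.

-401679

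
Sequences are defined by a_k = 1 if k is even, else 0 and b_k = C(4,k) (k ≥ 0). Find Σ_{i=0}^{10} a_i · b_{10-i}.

This is [x^10] in the product of the two ordinary generating functions.
Σ = 1·0 + 0·0 + 1·0 + 0·0 + 1·0 + 0·0 + 1·1 + 0·4 + 1·6 + 0·4 + 1·1 = 8.

8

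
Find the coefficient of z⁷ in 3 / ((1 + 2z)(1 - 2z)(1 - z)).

Partial fractions give a closed form: a_n = (1)·(-2)^n + (3)·2^n + (-1)·1^n.
At n = 7: a_7 = 255.

255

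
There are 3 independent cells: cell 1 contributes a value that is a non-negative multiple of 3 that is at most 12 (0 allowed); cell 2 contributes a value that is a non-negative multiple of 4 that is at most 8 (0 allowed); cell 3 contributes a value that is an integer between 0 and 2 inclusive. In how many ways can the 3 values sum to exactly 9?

The generating function for the choices is (1 + z^3 + z^6 + z^9 + z^12)·(1 + z^4 + z^8)·(1 + z + z^2); the count is [z^9].
(1 + z^3 + z^6 + z^9 + z^12) has coefficients 1,0,0,1,0,0,1,0,0,1 for degrees 0…9.
(1 + z^4 + z^8) has coefficients 1,0,0,0,1,0,0,0,1,0 for degrees 0…9.
Finally multiplying by (1 + z + z^2), the product of all factors after the first has coefficients 1,1,1,0,1,1,1,0,1,1 for degrees 0…9.
[z^9] = 1·1 + 1·1 + 1·0 + 1·1 = 3.

3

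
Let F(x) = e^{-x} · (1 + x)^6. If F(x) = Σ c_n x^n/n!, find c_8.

The EGF product rule gives c_8 = Σ_{k_1+k_2=8} C(8; k_1,k_2) · ∏ g_i(k_i), where e^{-x} gives (-1)^k; (1+x)^6 gives the falling factorial (6)_k.
g_1(k) for k = 0…8: 1, -1, 1, -1, 1, -1, 1, -1, 1.
g_2(k) for k = 0…8: 1, 6, 30, 120, 360, 720, 720, 0, 0.
c_8 = Σ_k C(8,k)·g_1(k)·g_2(8−k) = 28·1·720 + 56·(-1)·720 + 70·1·360 + 56·(-1)·120 + 28·1·30 + 8·(-1)·6 + 1·1·1 = 20160 − 40320 + 25200 − 6720 + 840 − 48 + 1 = -887.

-887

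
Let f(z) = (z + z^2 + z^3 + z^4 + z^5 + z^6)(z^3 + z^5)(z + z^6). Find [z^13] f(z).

(z + z^2 + z^3 + z^4 + z^5 + z^6) has coefficients 0,1,1,1,1,1,1 for degrees 0…6.
(z^3 + z^5) has coefficients 0,0,0,1,0,1,0,0,0,0,0,0,0,0 for degrees 0…13.
Finally multiplying by (z + z^6), the product of all factors after the first has coefficients 0,0,0,0,1,0,1,0,0,1,0,1,0,0 for degrees 0…13.
[z^13] = 1·0 + 1·1 + 1·0 + 1·1 + 1·0 + 1·0 = 2.

2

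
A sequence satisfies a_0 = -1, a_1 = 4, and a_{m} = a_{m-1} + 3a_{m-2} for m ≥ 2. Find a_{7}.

268

The ordinary generating function has denominator 1 - y - 3y^2.
Iterating the recurrence: a_0,…,a_{7} = -1, 4, 1, 13, 16, 55, 103, 268.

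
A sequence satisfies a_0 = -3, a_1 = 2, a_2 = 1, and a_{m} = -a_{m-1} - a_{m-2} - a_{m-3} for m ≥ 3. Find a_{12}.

The ordinary generating function has denominator 1 + t + t^2 + t^3.
Iterating the recurrence: a_0,…,a_{12} = -3, 2, 1, 0, -3, 2, 1, 0, -3, 2, 1, 0, -3.

-3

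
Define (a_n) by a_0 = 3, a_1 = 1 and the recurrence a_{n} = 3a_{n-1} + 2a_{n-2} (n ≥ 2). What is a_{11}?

The ordinary generating function has denominator 1 - 3x - 2x^2.
Iterating the recurrence: a_0,…,a_{11} = 3, 1, 9, 29, 105, 373, 1329, 4733, 16857, 60037, 213825, 761549.

761549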